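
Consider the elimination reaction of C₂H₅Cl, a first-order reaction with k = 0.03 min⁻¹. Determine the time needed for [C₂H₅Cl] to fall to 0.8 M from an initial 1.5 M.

20.95 min

Step 1: For first-order: t = ln([C₂H₅Cl]₀/[C₂H₅Cl])/k
Step 2: t = ln(1.5/0.8)/0.03
Step 3: t = ln(1.875)/0.03
Step 4: t = 0.6286/0.03 = 20.95 min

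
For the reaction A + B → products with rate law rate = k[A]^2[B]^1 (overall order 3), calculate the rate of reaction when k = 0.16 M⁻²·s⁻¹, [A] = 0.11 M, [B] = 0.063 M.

0.000122 M/s

Step 1: The rate law is rate = k[A]^2[B]^1, overall order = 2+1 = 3
Step 2: Substitute values: rate = 0.16 × (0.11)^2 × (0.063)^1
Step 3: rate = 0.16 × 0.0121 × 0.063 = 0.000121968 M/s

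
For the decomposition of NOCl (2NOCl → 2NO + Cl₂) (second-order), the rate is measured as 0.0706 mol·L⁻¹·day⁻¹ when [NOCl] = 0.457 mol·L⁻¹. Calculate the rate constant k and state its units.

0.338 (mol·L⁻¹)⁻¹·day⁻¹

Step 1: rate = k[NOCl]^2, so k = rate / [NOCl]^2.
Step 2: k = 0.0706 / (0.457)^2 = 0.0706 / 0.2088.
Step 3: k = 0.338 (mol·L⁻¹)⁻¹·day⁻¹.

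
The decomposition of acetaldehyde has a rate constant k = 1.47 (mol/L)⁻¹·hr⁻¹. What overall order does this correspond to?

second order (2)

Step 1: The units of k for an nth-order reaction are (concentration)^(1-n)·(time)⁻¹.
Step 2: Here k has units (mol/L)⁻¹·hr⁻¹, so the concentration exponent is -1.
Step 3: 1 - n = -1 ⇒ n = 2. The reaction is second order.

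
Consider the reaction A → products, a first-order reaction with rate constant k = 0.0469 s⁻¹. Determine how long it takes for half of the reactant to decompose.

14.78 s

Step 1: For a first-order reaction, t₁/₂ = ln(2)/k
Step 2: t₁/₂ = ln(2)/0.0469
Step 3: t₁/₂ = 0.6931/0.0469 = 14.78 s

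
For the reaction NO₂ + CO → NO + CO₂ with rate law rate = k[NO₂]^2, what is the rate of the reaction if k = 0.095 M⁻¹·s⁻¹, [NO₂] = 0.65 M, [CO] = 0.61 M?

0.04014 M/s

Step 1: The rate law is rate = k[NO₂]^2
Step 2: Note that the rate does not depend on [CO] (zero order in CO).
Step 3: rate = 0.095 × (0.65)^2 = 0.0401375 M/s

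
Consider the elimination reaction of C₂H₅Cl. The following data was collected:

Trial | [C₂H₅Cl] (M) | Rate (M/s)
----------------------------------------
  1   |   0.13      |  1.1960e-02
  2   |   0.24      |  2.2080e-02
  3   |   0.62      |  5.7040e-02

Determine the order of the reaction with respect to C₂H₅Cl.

first order (1)

Step 1: Compare trials to find order n where rate₂/rate₁ = ([C₂H₅Cl]₂/[C₂H₅Cl]₁)^n
Step 2: rate₂/rate₁ = 2.2080e-02/1.1960e-02 = 1.846
Step 3: [C₂H₅Cl]₂/[C₂H₅Cl]₁ = 0.24/0.13 = 1.846
Step 4: n = ln(1.846)/ln(1.846) = 1.00 ≈ 1
Step 5: The reaction is first order in C₂H₅Cl.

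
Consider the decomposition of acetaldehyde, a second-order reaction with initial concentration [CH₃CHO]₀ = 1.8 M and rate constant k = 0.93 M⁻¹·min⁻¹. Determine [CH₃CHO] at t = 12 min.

0.08536 M

Step 1: For a second-order reaction: 1/[CH₃CHO] = 1/[CH₃CHO]₀ + kt
Step 2: 1/[CH₃CHO] = 1/1.8 + 0.93 × 12
Step 3: 1/[CH₃CHO] = 0.5556 + 11.16 = 11.72
Step 4: [CH₃CHO] = 1/11.72 = 0.08536 M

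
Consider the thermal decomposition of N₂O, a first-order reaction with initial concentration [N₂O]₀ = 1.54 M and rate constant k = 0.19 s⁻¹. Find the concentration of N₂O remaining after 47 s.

0.0002038 M

Step 1: For a first-order reaction: [N₂O] = [N₂O]₀ × e^(-kt)
Step 2: [N₂O] = 1.54 × e^(-0.19 × 47)
Step 3: [N₂O] = 1.54 × e^(-8.93)
Step 4: [N₂O] = 1.54 × 0.000132358 = 0.0002038 M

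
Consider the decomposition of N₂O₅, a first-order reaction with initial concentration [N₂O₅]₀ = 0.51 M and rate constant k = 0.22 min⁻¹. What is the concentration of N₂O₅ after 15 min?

0.01881 M

Step 1: For a first-order reaction: [N₂O₅] = [N₂O₅]₀ × e^(-kt)
Step 2: [N₂O₅] = 0.51 × e^(-0.22 × 15)
Step 3: [N₂O₅] = 0.51 × e^(-3.3)
Step 4: [N₂O₅] = 0.51 × 0.0368832 = 0.01881 M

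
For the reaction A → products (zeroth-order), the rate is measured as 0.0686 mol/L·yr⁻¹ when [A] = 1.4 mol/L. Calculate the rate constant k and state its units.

0.0686 mol/L·yr⁻¹

Step 1: For a zeroth-order reaction, rate = k (independent of concentration).
Step 2: k = rate = 0.0686 mol/L·yr⁻¹.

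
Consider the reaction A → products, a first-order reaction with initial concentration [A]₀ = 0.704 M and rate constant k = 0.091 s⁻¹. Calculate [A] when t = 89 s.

0.0002139 M

Step 1: For a first-order reaction: [A] = [A]₀ × e^(-kt)
Step 2: [A] = 0.704 × e^(-0.091 × 89)
Step 3: [A] = 0.704 × e^(-8.099)
Step 4: [A] = 0.704 × 0.000303843 = 0.0002139 M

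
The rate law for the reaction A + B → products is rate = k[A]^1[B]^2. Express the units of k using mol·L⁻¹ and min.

(mol·L⁻¹)⁻²·min⁻¹

Step 1: Overall order = 1 + 2 = 3.
Step 2: rate has units mol·L⁻¹·min⁻¹; [A]^1[B]^2 has units (mol·L⁻¹)^3.
Step 3: k = rate/([A]^1[B]^2), so units of k = (mol·L⁻¹)^(1-3)·min⁻¹ = (mol·L⁻¹)⁻²·min⁻¹.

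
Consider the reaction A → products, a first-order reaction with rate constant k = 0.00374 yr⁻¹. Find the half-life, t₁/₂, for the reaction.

185.3 yr

Step 1: For a first-order reaction, t₁/₂ = ln(2)/k
Step 2: t₁/₂ = ln(2)/0.00374
Step 3: t₁/₂ = 0.6931/0.00374 = 185.3 yr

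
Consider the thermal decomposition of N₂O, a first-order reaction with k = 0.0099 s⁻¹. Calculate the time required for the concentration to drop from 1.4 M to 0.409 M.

124.3 s

Step 1: For first-order: t = ln([N₂O]₀/[N₂O])/k
Step 2: t = ln(1.4/0.409)/0.0099
Step 3: t = ln(3.423)/0.0099
Step 4: t = 1.231/0.0099 = 124.3 s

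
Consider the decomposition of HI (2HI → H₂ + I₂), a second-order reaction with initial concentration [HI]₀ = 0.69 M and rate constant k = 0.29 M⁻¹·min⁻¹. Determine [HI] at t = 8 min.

0.2653 M

Step 1: For a second-order reaction: 1/[HI] = 1/[HI]₀ + kt
Step 2: 1/[HI] = 1/0.69 + 0.29 × 8
Step 3: 1/[HI] = 1.449 + 2.32 = 3.769
Step 4: [HI] = 1/3.769 = 0.2653 M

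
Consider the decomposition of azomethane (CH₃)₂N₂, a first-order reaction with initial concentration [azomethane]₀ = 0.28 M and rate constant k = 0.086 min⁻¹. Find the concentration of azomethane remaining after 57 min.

0.002081 M

Step 1: For a first-order reaction: [azomethane] = [azomethane]₀ × e^(-kt)
Step 2: [azomethane] = 0.28 × e^(-0.086 × 57)
Step 3: [azomethane] = 0.28 × e^(-4.902)
Step 4: [azomethane] = 0.28 × 0.0074317 = 0.002081 M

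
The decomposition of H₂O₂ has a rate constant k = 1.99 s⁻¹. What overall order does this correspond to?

first order (1)

Step 1: The units of k for an nth-order reaction are (concentration)^(1-n)·(time)⁻¹.
Step 2: Here k has units s⁻¹, so the concentration exponent is 0.
Step 3: 1 - n = 0 ⇒ n = 1. The reaction is first order.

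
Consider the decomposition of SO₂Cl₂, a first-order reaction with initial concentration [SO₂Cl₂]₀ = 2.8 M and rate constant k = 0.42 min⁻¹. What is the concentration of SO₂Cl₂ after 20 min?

0.0006296 M

Step 1: For a first-order reaction: [SO₂Cl₂] = [SO₂Cl₂]₀ × e^(-kt)
Step 2: [SO₂Cl₂] = 2.8 × e^(-0.42 × 20)
Step 3: [SO₂Cl₂] = 2.8 × e^(-8.4)
Step 4: [SO₂Cl₂] = 2.8 × 0.000224867 = 0.0006296 M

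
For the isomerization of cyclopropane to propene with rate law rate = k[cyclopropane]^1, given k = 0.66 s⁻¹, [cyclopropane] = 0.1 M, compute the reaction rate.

0.066 M/s

Step 1: Identify the rate law: rate = k[cyclopropane]^1
Step 2: Substitute values: rate = 0.66 × (0.1)^1
Step 3: Calculate: rate = 0.66 × 0.1 = 0.066 M/s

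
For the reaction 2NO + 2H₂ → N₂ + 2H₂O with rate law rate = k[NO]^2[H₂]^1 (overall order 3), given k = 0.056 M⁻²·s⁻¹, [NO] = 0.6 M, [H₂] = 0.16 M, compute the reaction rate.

0.003226 M/s

Step 1: The rate law is rate = k[NO]^2[H₂]^1, overall order = 2+1 = 3
Step 2: Substitute values: rate = 0.056 × (0.6)^2 × (0.16)^1
Step 3: rate = 0.056 × 0.36 × 0.16 = 0.0032256 M/s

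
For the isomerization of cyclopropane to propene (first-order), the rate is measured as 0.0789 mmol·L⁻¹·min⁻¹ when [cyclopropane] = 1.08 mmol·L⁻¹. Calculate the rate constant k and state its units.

0.07306 min⁻¹

Step 1: rate = k[cyclopropane]^1, so k = rate / [cyclopropane]^1.
Step 2: k = 0.0789 / (1.08)^1 = 0.0789 / 1.08.
Step 3: k = 0.07306 min⁻¹.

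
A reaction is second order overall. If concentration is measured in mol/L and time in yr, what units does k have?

(mol/L)⁻¹·yr⁻¹

Step 1: For overall order n, rate = k × (concentration)^n.
Step 2: Rate has units mol/L·yr⁻¹; concentration term has units (mol/L)^2.
Step 3: k = rate / (concentration)^n, so units of k = (mol/L)^(1-2)·yr⁻¹ = (mol/L)⁻¹·yr⁻¹.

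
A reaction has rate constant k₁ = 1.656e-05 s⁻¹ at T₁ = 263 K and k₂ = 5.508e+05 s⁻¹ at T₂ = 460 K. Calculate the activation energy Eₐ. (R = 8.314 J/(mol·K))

123.7 kJ/mol

Step 1: Use the two-temperature Arrhenius form: ln(k₂/k₁) = -Eₐ/R × (1/T₂ - 1/T₁)
Step 2: ln(k₂/k₁) = ln(5.508e+05/1.656e-05) = ln(3.32609e+10) = 24.2276
Step 3: 1/T₂ - 1/T₁ = 1/460 - 1/263 = -1.628368e-03 K⁻¹
Step 4: Eₐ = -R × ln(k₂/k₁) / (1/T₂ - 1/T₁) = -8.314 × 24.2276 / -1.628368e-03
Step 5: Eₐ = 1.2370e+05 J/mol = 123.7 kJ/mol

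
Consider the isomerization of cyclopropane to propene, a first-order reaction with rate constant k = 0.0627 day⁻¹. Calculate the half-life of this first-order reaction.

11.05 day

Step 1: For a first-order reaction, t₁/₂ = ln(2)/k
Step 2: t₁/₂ = ln(2)/0.0627
Step 3: t₁/₂ = 0.6931/0.0627 = 11.05 day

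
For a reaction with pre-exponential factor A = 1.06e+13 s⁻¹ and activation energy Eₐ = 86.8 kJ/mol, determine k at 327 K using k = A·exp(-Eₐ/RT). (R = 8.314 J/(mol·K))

1.44e-01 s⁻¹

Step 1: Use the Arrhenius equation: k = A × exp(-Eₐ/RT)
Step 2: Convert Eₐ to J/mol: 86.8 kJ/mol = 86800 J/mol
Step 3: Calculate the exponent: -Eₐ/(RT) = -86800/(8.314 × 327) = -31.92728
Step 4: k = 1.06e+13 × exp(-31.92728)
Step 5: k = 1.06e+13 × 1.36194e-14 = 1.4437e-01 s⁻¹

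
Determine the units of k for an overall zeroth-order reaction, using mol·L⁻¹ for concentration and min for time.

mol·L⁻¹·min⁻¹

Step 1: For overall order n, rate = k × (concentration)^n.
Step 2: Rate has units mol·L⁻¹·min⁻¹; concentration term has units (mol·L⁻¹)^0.
Step 3: k = rate / (concentration)^n, so units of k = (mol·L⁻¹)^(1-0)·min⁻¹ = mol·L⁻¹·min⁻¹.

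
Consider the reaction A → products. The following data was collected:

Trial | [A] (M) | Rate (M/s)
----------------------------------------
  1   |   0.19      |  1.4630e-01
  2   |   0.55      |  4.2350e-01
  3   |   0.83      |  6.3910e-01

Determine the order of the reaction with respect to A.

first order (1)

Step 1: Compare trials to find order n where rate₂/rate₁ = ([A]₂/[A]₁)^n
Step 2: rate₂/rate₁ = 4.2350e-01/1.4630e-01 = 2.895
Step 3: [A]₂/[A]₁ = 0.55/0.19 = 2.895
Step 4: n = ln(2.895)/ln(2.895) = 1.00 ≈ 1
Step 5: The reaction is first order in A.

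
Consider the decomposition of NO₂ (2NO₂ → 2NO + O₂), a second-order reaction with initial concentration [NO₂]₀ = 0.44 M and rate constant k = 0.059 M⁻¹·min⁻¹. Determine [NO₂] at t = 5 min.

0.3894 M

Step 1: For a second-order reaction: 1/[NO₂] = 1/[NO₂]₀ + kt
Step 2: 1/[NO₂] = 1/0.44 + 0.059 × 5
Step 3: 1/[NO₂] = 2.273 + 0.295 = 2.568
Step 4: [NO₂] = 1/2.568 = 0.3894 M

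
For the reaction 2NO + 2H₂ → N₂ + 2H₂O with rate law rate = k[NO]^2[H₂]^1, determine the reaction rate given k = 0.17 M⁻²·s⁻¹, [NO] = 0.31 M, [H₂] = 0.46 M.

0.007515 M/s

Step 1: The rate law is rate = k[NO]^2[H₂]^1
Step 2: Substitute: rate = 0.17 × (0.31)^2 × (0.46)^1
Step 3: rate = 0.17 × 0.0961 × 0.46 = 0.00751502 M/s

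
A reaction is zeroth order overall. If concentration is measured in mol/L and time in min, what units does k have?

mol/L·min⁻¹

Step 1: For overall order n, rate = k × (concentration)^n.
Step 2: Rate has units mol/L·min⁻¹; concentration term has units (mol/L)^0.
Step 3: k = rate / (concentration)^n, so units of k = (mol/L)^(1-0)·min⁻¹ = mol/L·min⁻¹.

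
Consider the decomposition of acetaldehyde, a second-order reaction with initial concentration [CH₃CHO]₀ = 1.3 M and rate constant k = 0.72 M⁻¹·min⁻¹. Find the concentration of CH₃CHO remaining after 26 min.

0.05131 M

Step 1: For a second-order reaction: 1/[CH₃CHO] = 1/[CH₃CHO]₀ + kt
Step 2: 1/[CH₃CHO] = 1/1.3 + 0.72 × 26
Step 3: 1/[CH₃CHO] = 0.7692 + 18.72 = 19.49
Step 4: [CH₃CHO] = 1/19.49 = 0.05131 M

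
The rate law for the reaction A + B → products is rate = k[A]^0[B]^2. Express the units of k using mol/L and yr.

(mol/L)⁻¹·yr⁻¹

Step 1: Overall order = 0 + 2 = 2.
Step 2: rate has units mol/L·yr⁻¹; [A]^0[B]^2 has units (mol/L)^2.
Step 3: k = rate/([A]^0[B]^2), so units of k = (mol/L)^(1-2)·yr⁻¹ = (mol/L)⁻¹·yr⁻¹.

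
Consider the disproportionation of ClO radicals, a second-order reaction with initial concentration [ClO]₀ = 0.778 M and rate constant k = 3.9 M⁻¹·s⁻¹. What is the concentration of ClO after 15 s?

0.01673 M

Step 1: For a second-order reaction: 1/[ClO] = 1/[ClO]₀ + kt
Step 2: 1/[ClO] = 1/0.778 + 3.9 × 15
Step 3: 1/[ClO] = 1.285 + 58.5 = 59.79
Step 4: [ClO] = 1/59.79 = 0.01673 M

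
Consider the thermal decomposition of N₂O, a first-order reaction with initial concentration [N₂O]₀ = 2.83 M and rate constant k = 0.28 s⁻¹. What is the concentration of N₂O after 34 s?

0.0002076 M

Step 1: For a first-order reaction: [N₂O] = [N₂O]₀ × e^(-kt)
Step 2: [N₂O] = 2.83 × e^(-0.28 × 34)
Step 3: [N₂O] = 2.83 × e^(-9.52)
Step 4: [N₂O] = 2.83 × 7.33697e-05 = 0.0002076 M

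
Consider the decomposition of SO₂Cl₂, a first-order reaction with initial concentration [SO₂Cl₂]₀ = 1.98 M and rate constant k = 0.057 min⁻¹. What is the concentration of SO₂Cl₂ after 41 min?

0.1913 M

Step 1: For a first-order reaction: [SO₂Cl₂] = [SO₂Cl₂]₀ × e^(-kt)
Step 2: [SO₂Cl₂] = 1.98 × e^(-0.057 × 41)
Step 3: [SO₂Cl₂] = 1.98 × e^(-2.337)
Step 4: [SO₂Cl₂] = 1.98 × 0.0966171 = 0.1913 M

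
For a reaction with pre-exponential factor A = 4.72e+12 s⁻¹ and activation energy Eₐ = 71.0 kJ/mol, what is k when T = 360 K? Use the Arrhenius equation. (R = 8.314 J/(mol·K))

2.35e+02 s⁻¹

Step 1: Use the Arrhenius equation: k = A × exp(-Eₐ/RT)
Step 2: Convert Eₐ to J/mol: 71.0 kJ/mol = 71000 J/mol
Step 3: Calculate the exponent: -Eₐ/(RT) = -71000/(8.314 × 360) = -23.72170
Step 4: k = 4.72e+12 × exp(-23.72170)
Step 5: k = 4.72e+12 × 4.98651e-11 = 2.3536e+02 s⁻¹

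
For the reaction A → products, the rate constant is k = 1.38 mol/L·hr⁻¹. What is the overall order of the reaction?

zeroth order (0)

Step 1: The units of k for an nth-order reaction are (concentration)^(1-n)·(time)⁻¹.
Step 2: Here k has units mol/L·hr⁻¹, so the concentration exponent is 1.
Step 3: 1 - n = 1 ⇒ n = 0. The reaction is zeroth order.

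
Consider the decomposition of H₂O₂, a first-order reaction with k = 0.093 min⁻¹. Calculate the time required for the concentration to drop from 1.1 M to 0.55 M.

7.453 min

Step 1: For first-order: t = ln([H₂O₂]₀/[H₂O₂])/k
Step 2: t = ln(1.1/0.55)/0.093
Step 3: t = ln(2)/0.093
Step 4: t = 0.6931/0.093 = 7.453 min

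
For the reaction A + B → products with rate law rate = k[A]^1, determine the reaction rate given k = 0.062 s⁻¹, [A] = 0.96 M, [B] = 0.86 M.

0.05952 M/s

Step 1: The rate law is rate = k[A]^1
Step 2: Note that the rate does not depend on [B] (zero order in B).
Step 3: rate = 0.062 × (0.96)^1 = 0.05952 M/s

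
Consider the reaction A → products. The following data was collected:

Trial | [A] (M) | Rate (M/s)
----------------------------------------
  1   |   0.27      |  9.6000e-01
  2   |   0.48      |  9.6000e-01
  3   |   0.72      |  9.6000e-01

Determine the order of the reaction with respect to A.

zeroth order (0)

Step 1: Compare trials - when concentration changes, rate stays constant.
Step 2: rate₂/rate₁ = 9.6000e-01/9.6000e-01 = 1
Step 3: [A]₂/[A]₁ = 0.48/0.27 = 1.778
Step 4: Since rate ratio ≈ (conc ratio)^0, the reaction is zeroth order.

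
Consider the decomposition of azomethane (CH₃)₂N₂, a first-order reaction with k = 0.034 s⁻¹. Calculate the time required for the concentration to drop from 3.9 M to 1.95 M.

20.39 s

Step 1: For first-order: t = ln([azomethane]₀/[azomethane])/k
Step 2: t = ln(3.9/1.95)/0.034
Step 3: t = ln(2)/0.034
Step 4: t = 0.6931/0.034 = 20.39 s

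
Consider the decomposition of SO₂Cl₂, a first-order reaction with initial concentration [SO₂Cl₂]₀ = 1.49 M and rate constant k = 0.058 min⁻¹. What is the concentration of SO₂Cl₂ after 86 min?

0.01016 M

Step 1: For a first-order reaction: [SO₂Cl₂] = [SO₂Cl₂]₀ × e^(-kt)
Step 2: [SO₂Cl₂] = 1.49 × e^(-0.058 × 86)
Step 3: [SO₂Cl₂] = 1.49 × e^(-4.988)
Step 4: [SO₂Cl₂] = 1.49 × 0.00681929 = 0.01016 M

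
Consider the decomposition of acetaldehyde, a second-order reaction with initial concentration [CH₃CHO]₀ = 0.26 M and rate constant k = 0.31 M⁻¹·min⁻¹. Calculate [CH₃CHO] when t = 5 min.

0.1853 M

Step 1: For a second-order reaction: 1/[CH₃CHO] = 1/[CH₃CHO]₀ + kt
Step 2: 1/[CH₃CHO] = 1/0.26 + 0.31 × 5
Step 3: 1/[CH₃CHO] = 3.846 + 1.55 = 5.396
Step 4: [CH₃CHO] = 1/5.396 = 0.1853 M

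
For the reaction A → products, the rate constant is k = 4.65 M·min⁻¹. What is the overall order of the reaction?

zeroth order (0)

Step 1: The units of k for an nth-order reaction are (concentration)^(1-n)·(time)⁻¹.
Step 2: Here k has units M·min⁻¹, so the concentration exponent is 1.
Step 3: 1 - n = 1 ⇒ n = 0. The reaction is zeroth order.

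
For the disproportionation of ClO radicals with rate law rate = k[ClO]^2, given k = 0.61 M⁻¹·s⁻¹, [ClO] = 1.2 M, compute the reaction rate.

0.8784 M/s

Step 1: Identify the rate law: rate = k[ClO]^2
Step 2: Substitute values: rate = 0.61 × (1.2)^2
Step 3: Calculate: rate = 0.61 × 1.44 = 0.8784 M/s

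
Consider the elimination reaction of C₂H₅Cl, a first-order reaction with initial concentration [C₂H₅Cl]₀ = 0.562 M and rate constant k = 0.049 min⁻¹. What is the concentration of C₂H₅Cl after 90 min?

0.006831 M

Step 1: For a first-order reaction: [C₂H₅Cl] = [C₂H₅Cl]₀ × e^(-kt)
Step 2: [C₂H₅Cl] = 0.562 × e^(-0.049 × 90)
Step 3: [C₂H₅Cl] = 0.562 × e^(-4.41)
Step 4: [C₂H₅Cl] = 0.562 × 0.0121552 = 0.006831 M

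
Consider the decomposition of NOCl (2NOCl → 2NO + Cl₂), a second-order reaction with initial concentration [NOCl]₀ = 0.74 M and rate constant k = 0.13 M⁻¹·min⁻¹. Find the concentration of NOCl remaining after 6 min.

0.4692 M

Step 1: For a second-order reaction: 1/[NOCl] = 1/[NOCl]₀ + kt
Step 2: 1/[NOCl] = 1/0.74 + 0.13 × 6
Step 3: 1/[NOCl] = 1.351 + 0.78 = 2.131
Step 4: [NOCl] = 1/2.131 = 0.4692 M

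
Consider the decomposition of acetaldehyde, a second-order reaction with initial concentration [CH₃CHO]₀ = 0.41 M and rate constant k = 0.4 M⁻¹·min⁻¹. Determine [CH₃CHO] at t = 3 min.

0.2748 M

Step 1: For a second-order reaction: 1/[CH₃CHO] = 1/[CH₃CHO]₀ + kt
Step 2: 1/[CH₃CHO] = 1/0.41 + 0.4 × 3
Step 3: 1/[CH₃CHO] = 2.439 + 1.2 = 3.639
Step 4: [CH₃CHO] = 1/3.639 = 0.2748 M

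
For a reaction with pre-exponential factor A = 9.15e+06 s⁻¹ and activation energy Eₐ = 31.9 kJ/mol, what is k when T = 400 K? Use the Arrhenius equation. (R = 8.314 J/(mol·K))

6.25e+02 s⁻¹

Step 1: Use the Arrhenius equation: k = A × exp(-Eₐ/RT)
Step 2: Convert Eₐ to J/mol: 31.9 kJ/mol = 31900 J/mol
Step 3: Calculate the exponent: -Eₐ/(RT) = -31900/(8.314 × 400) = -9.59225
Step 4: k = 9.15e+06 × exp(-9.59225)
Step 5: k = 9.15e+06 × 6.82557e-05 = 6.2454e+02 s⁻¹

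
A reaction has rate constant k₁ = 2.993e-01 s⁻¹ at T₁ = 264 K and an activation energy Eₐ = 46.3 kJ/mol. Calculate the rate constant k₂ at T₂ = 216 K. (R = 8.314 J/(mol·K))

2.756e-03 s⁻¹

Step 1: Use the two-temperature Arrhenius form: ln(k₂/k₁) = -Eₐ/R × (1/T₂ - 1/T₁)
Step 2: Convert Eₐ to J/mol: 46.3 kJ/mol = 46300 J/mol
Step 3: 1/T₂ - 1/T₁ = 1/216 - 1/264 = 8.417508e-04 K⁻¹
Step 4: ln(k₂/k₁) = -46300/8.314 × 8.417508e-04 = -4.68764
Step 5: k₂ = k₁ × exp(-4.68764) = 2.993e-01 × 9.20839e-03 = 2.756e-03 s⁻¹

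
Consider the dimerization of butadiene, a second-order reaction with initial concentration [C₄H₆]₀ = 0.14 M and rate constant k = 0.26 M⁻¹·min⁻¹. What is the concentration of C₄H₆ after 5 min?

0.1184 M

Step 1: For a second-order reaction: 1/[C₄H₆] = 1/[C₄H₆]₀ + kt
Step 2: 1/[C₄H₆] = 1/0.14 + 0.26 × 5
Step 3: 1/[C₄H₆] = 7.143 + 1.3 = 8.443
Step 4: [C₄H₆] = 1/8.443 = 0.1184 M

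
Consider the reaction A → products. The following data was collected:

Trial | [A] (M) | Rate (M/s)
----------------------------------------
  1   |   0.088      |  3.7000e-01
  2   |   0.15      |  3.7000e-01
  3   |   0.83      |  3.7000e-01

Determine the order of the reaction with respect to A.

zeroth order (0)

Step 1: Compare trials - when concentration changes, rate stays constant.
Step 2: rate₂/rate₁ = 3.7000e-01/3.7000e-01 = 1
Step 3: [A]₂/[A]₁ = 0.15/0.088 = 1.705
Step 4: Since rate ratio ≈ (conc ratio)^0, the reaction is zeroth order.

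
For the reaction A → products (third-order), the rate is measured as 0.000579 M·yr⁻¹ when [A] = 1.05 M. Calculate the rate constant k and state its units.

0.0005002 M⁻²·yr⁻¹

Step 1: rate = k[A]^3, so k = rate / [A]^3.
Step 2: k = 0.000579 / (1.05)^3 = 0.000579 / 1.158.
Step 3: k = 0.0005002 M⁻²·yr⁻¹.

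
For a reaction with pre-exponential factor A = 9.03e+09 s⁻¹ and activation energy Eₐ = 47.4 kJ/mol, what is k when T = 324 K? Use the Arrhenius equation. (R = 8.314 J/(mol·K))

2.06e+02 s⁻¹

Step 1: Use the Arrhenius equation: k = A × exp(-Eₐ/RT)
Step 2: Convert Eₐ to J/mol: 47.4 kJ/mol = 47400 J/mol
Step 3: Calculate the exponent: -Eₐ/(RT) = -47400/(8.314 × 324) = -17.59638
Step 4: k = 9.03e+09 × exp(-17.59638)
Step 5: k = 9.03e+09 × 2.28029e-08 = 2.0591e+02 s⁻¹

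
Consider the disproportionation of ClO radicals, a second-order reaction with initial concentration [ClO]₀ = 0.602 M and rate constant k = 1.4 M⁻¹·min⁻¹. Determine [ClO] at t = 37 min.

0.01871 M

Step 1: For a second-order reaction: 1/[ClO] = 1/[ClO]₀ + kt
Step 2: 1/[ClO] = 1/0.602 + 1.4 × 37
Step 3: 1/[ClO] = 1.661 + 51.8 = 53.46
Step 4: [ClO] = 1/53.46 = 0.01871 M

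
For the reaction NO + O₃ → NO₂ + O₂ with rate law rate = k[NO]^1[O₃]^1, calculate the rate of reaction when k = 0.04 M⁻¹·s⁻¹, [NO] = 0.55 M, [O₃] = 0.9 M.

0.0198 M/s

Step 1: The rate law is rate = k[NO]^1[O₃]^1
Step 2: Substitute: rate = 0.04 × (0.55)^1 × (0.9)^1
Step 3: rate = 0.04 × 0.55 × 0.9 = 0.0198 M/s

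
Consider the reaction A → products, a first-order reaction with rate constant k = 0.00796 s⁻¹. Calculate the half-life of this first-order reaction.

87.08 s

Step 1: For a first-order reaction, t₁/₂ = ln(2)/k
Step 2: t₁/₂ = ln(2)/0.00796
Step 3: t₁/₂ = 0.6931/0.00796 = 87.08 s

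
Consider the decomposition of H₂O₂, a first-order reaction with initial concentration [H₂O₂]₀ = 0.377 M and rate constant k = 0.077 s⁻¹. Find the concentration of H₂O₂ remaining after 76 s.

0.001084 M

Step 1: For a first-order reaction: [H₂O₂] = [H₂O₂]₀ × e^(-kt)
Step 2: [H₂O₂] = 0.377 × e^(-0.077 × 76)
Step 3: [H₂O₂] = 0.377 × e^(-5.852)
Step 4: [H₂O₂] = 0.377 × 0.00287415 = 0.001084 M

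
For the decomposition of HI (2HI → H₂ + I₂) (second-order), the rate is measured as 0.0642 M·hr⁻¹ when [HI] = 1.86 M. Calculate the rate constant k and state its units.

0.01856 M⁻¹·hr⁻¹

Step 1: rate = k[HI]^2, so k = rate / [HI]^2.
Step 2: k = 0.0642 / (1.86)^2 = 0.0642 / 3.46.
Step 3: k = 0.01856 M⁻¹·hr⁻¹.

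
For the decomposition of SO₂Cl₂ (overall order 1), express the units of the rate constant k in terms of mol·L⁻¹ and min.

min⁻¹

Step 1: For overall order n, rate = k × (concentration)^n.
Step 2: Rate has units mol·L⁻¹·min⁻¹; concentration term has units (mol·L⁻¹)^1.
Step 3: k = rate / (concentration)^n, so units of k = (mol·L⁻¹)^(1-1)·min⁻¹ = min⁻¹.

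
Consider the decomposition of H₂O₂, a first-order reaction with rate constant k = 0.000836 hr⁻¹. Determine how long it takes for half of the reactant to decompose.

829.1 hr

Step 1: For a first-order reaction, t₁/₂ = ln(2)/k
Step 2: t₁/₂ = ln(2)/0.000836
Step 3: t₁/₂ = 0.6931/0.000836 = 829.1 hr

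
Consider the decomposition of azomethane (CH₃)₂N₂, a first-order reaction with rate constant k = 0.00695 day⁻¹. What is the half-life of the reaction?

99.73 day

Step 1: For a first-order reaction, t₁/₂ = ln(2)/k
Step 2: t₁/₂ = ln(2)/0.00695
Step 3: t₁/₂ = 0.6931/0.00695 = 99.73 day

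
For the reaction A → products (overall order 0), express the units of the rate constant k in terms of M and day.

M·day⁻¹

Step 1: For overall order n, rate = k × (concentration)^n.
Step 2: Rate has units M·day⁻¹; concentration term has units M^0.
Step 3: k = rate / (concentration)^n, so units of k = M^(1-0)·day⁻¹ = M·day⁻¹.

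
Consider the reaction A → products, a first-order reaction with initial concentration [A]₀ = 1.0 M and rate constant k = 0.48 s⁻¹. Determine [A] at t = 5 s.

0.09072 M

Step 1: For a first-order reaction: [A] = [A]₀ × e^(-kt)
Step 2: [A] = 1.0 × e^(-0.48 × 5)
Step 3: [A] = 1.0 × e^(-2.4)
Step 4: [A] = 1.0 × 0.090718 = 0.09072 M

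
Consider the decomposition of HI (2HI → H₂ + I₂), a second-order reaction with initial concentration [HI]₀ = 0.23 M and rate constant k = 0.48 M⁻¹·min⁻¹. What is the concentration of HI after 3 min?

0.1728 M

Step 1: For a second-order reaction: 1/[HI] = 1/[HI]₀ + kt
Step 2: 1/[HI] = 1/0.23 + 0.48 × 3
Step 3: 1/[HI] = 4.348 + 1.44 = 5.788
Step 4: [HI] = 1/5.788 = 0.1728 M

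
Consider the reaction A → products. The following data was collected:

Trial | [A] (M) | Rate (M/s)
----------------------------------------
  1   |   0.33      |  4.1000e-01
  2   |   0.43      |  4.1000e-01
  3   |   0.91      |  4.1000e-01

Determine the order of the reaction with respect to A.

zeroth order (0)

Step 1: Compare trials - when concentration changes, rate stays constant.
Step 2: rate₂/rate₁ = 4.1000e-01/4.1000e-01 = 1
Step 3: [A]₂/[A]₁ = 0.43/0.33 = 1.303
Step 4: Since rate ratio ≈ (conc ratio)^0, the reaction is zeroth order.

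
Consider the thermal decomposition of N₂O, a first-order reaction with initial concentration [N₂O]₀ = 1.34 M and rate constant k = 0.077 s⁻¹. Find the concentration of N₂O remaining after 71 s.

0.00566 M

Step 1: For a first-order reaction: [N₂O] = [N₂O]₀ × e^(-kt)
Step 2: [N₂O] = 1.34 × e^(-0.077 × 71)
Step 3: [N₂O] = 1.34 × e^(-5.467)
Step 4: [N₂O] = 1.34 × 0.00422388 = 0.00566 M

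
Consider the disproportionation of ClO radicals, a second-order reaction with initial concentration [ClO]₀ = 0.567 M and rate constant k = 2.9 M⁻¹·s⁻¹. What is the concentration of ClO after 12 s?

0.02735 M

Step 1: For a second-order reaction: 1/[ClO] = 1/[ClO]₀ + kt
Step 2: 1/[ClO] = 1/0.567 + 2.9 × 12
Step 3: 1/[ClO] = 1.764 + 34.8 = 36.56
Step 4: [ClO] = 1/36.56 = 0.02735 M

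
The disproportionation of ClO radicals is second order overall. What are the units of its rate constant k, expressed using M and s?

M⁻¹·s⁻¹

Step 1: For overall order n, rate = k × (concentration)^n.
Step 2: Rate has units M·s⁻¹; concentration term has units M^2.
Step 3: k = rate / (concentration)^n, so units of k = M^(1-2)·s⁻¹ = M⁻¹·s⁻¹.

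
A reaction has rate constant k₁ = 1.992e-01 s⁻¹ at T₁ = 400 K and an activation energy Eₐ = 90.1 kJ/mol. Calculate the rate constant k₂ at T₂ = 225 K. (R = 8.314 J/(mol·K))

1.405e-10 s⁻¹

Step 1: Use the two-temperature Arrhenius form: ln(k₂/k₁) = -Eₐ/R × (1/T₂ - 1/T₁)
Step 2: Convert Eₐ to J/mol: 90.1 kJ/mol = 90100 J/mol
Step 3: 1/T₂ - 1/T₁ = 1/225 - 1/400 = 1.944444e-03 K⁻¹
Step 4: ln(k₂/k₁) = -90100/8.314 × 1.944444e-03 = -21.07222
Step 5: k₂ = k₁ × exp(-21.07222) = 1.992e-01 × 7.05425e-10 = 1.405e-10 s⁻¹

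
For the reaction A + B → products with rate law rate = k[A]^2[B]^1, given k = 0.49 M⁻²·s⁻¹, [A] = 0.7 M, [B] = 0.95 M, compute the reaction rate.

0.2281 M/s

Step 1: The rate law is rate = k[A]^2[B]^1
Step 2: Substitute: rate = 0.49 × (0.7)^2 × (0.95)^1
Step 3: rate = 0.49 × 0.49 × 0.95 = 0.228095 M/s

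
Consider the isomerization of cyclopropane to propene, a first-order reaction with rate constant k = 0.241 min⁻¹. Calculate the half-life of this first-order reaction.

2.876 min

Step 1: For a first-order reaction, t₁/₂ = ln(2)/k
Step 2: t₁/₂ = ln(2)/0.241
Step 3: t₁/₂ = 0.6931/0.241 = 2.876 min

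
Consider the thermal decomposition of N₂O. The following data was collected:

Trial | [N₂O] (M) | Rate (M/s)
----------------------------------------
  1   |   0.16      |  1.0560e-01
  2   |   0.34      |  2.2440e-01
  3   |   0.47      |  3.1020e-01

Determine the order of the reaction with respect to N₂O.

first order (1)

Step 1: Compare trials to find order n where rate₂/rate₁ = ([N₂O]₂/[N₂O]₁)^n
Step 2: rate₂/rate₁ = 2.2440e-01/1.0560e-01 = 2.125
Step 3: [N₂O]₂/[N₂O]₁ = 0.34/0.16 = 2.125
Step 4: n = ln(2.125)/ln(2.125) = 1.00 ≈ 1
Step 5: The reaction is first order in N₂O.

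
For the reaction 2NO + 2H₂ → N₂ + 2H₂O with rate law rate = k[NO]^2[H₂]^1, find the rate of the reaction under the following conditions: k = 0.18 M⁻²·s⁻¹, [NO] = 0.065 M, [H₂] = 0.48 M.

0.000365 M/s

Step 1: The rate law is rate = k[NO]^2[H₂]^1
Step 2: Substitute: rate = 0.18 × (0.065)^2 × (0.48)^1
Step 3: rate = 0.18 × 0.004225 × 0.48 = 0.00036504 M/s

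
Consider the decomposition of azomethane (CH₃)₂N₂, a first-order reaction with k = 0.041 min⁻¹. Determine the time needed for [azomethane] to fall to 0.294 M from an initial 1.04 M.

30.81 min

Step 1: For first-order: t = ln([azomethane]₀/[azomethane])/k
Step 2: t = ln(1.04/0.294)/0.041
Step 3: t = ln(3.537)/0.041
Step 4: t = 1.263/0.041 = 30.81 min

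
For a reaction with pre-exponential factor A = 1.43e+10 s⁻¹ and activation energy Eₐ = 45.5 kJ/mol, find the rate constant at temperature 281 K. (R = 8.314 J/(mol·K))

4.98e+01 s⁻¹

Step 1: Use the Arrhenius equation: k = A × exp(-Eₐ/RT)
Step 2: Convert Eₐ to J/mol: 45.5 kJ/mol = 45500 J/mol
Step 3: Calculate the exponent: -Eₐ/(RT) = -45500/(8.314 × 281) = -19.47579
Step 4: k = 1.43e+10 × exp(-19.47579)
Step 5: k = 1.43e+10 × 3.48154e-09 = 4.9786e+01 s⁻¹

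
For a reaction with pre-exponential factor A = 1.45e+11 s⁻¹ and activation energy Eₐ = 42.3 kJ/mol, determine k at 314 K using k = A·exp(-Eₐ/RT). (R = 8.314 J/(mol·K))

1.33e+04 s⁻¹

Step 1: Use the Arrhenius equation: k = A × exp(-Eₐ/RT)
Step 2: Convert Eₐ to J/mol: 42.3 kJ/mol = 42300 J/mol
Step 3: Calculate the exponent: -Eₐ/(RT) = -42300/(8.314 × 314) = -16.20320
Step 4: k = 1.45e+11 × exp(-16.20320)
Step 5: k = 1.45e+11 × 9.18416e-08 = 1.3317e+04 s⁻¹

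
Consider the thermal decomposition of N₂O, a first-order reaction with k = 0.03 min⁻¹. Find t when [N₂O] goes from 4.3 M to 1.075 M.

46.21 min

Step 1: For first-order: t = ln([N₂O]₀/[N₂O])/k
Step 2: t = ln(4.3/1.075)/0.03
Step 3: t = ln(4)/0.03
Step 4: t = 1.386/0.03 = 46.21 min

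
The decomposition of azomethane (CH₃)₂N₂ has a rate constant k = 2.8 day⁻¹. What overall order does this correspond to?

first order (1)

Step 1: The units of k for an nth-order reaction are (concentration)^(1-n)·(time)⁻¹.
Step 2: Here k has units day⁻¹, so the concentration exponent is 0.
Step 3: 1 - n = 0 ⇒ n = 1. The reaction is first order.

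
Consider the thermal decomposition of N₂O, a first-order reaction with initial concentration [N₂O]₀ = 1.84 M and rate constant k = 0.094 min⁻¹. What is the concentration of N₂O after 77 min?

0.001322 M

Step 1: For a first-order reaction: [N₂O] = [N₂O]₀ × e^(-kt)
Step 2: [N₂O] = 1.84 × e^(-0.094 × 77)
Step 3: [N₂O] = 1.84 × e^(-7.238)
Step 4: [N₂O] = 1.84 × 0.000718748 = 0.001322 M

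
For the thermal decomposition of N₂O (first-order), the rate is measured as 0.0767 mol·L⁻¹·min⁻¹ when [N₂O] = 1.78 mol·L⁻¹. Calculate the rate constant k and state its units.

0.04309 min⁻¹

Step 1: rate = k[N₂O]^1, so k = rate / [N₂O]^1.
Step 2: k = 0.0767 / (1.78)^1 = 0.0767 / 1.78.
Step 3: k = 0.04309 min⁻¹.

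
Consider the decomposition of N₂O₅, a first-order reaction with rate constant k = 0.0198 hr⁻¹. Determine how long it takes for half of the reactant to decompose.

35.01 hr

Step 1: For a first-order reaction, t₁/₂ = ln(2)/k
Step 2: t₁/₂ = ln(2)/0.0198
Step 3: t₁/₂ = 0.6931/0.0198 = 35.01 hr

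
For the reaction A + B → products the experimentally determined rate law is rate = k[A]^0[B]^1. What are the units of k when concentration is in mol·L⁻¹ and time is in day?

day⁻¹

Step 1: Overall order = 0 + 1 = 1.
Step 2: rate has units mol·L⁻¹·day⁻¹; [A]^0[B]^1 has units (mol·L⁻¹)^1.
Step 3: k = rate/([A]^0[B]^1), so units of k = (mol·L⁻¹)^(1-1)·day⁻¹ = day⁻¹.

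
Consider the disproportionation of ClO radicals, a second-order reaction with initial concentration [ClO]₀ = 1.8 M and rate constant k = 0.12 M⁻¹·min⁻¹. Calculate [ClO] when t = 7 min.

0.7166 M

Step 1: For a second-order reaction: 1/[ClO] = 1/[ClO]₀ + kt
Step 2: 1/[ClO] = 1/1.8 + 0.12 × 7
Step 3: 1/[ClO] = 0.5556 + 0.84 = 1.396
Step 4: [ClO] = 1/1.396 = 0.7166 M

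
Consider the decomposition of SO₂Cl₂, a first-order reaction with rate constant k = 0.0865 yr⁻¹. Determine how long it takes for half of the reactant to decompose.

8.013 yr

Step 1: For a first-order reaction, t₁/₂ = ln(2)/k
Step 2: t₁/₂ = ln(2)/0.0865
Step 3: t₁/₂ = 0.6931/0.0865 = 8.013 yr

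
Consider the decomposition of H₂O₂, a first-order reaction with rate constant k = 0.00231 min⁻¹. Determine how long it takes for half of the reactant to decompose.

300.1 min

Step 1: For a first-order reaction, t₁/₂ = ln(2)/k
Step 2: t₁/₂ = ln(2)/0.00231
Step 3: t₁/₂ = 0.6931/0.00231 = 300.1 min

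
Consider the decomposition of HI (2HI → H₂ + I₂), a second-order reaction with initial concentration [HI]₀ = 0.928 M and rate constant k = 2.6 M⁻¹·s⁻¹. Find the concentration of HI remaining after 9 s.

0.04085 M

Step 1: For a second-order reaction: 1/[HI] = 1/[HI]₀ + kt
Step 2: 1/[HI] = 1/0.928 + 2.6 × 9
Step 3: 1/[HI] = 1.078 + 23.4 = 24.48
Step 4: [HI] = 1/24.48 = 0.04085 M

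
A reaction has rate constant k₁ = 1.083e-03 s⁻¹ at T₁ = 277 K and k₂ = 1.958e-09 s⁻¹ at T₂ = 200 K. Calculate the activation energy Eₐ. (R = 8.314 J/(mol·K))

79.1 kJ/mol

Step 1: Use the two-temperature Arrhenius form: ln(k₂/k₁) = -Eₐ/R × (1/T₂ - 1/T₁)
Step 2: ln(k₂/k₁) = ln(1.958e-09/1.083e-03) = ln(1.80794e-06) = -13.2233
Step 3: 1/T₂ - 1/T₁ = 1/200 - 1/277 = 1.389892e-03 K⁻¹
Step 4: Eₐ = -R × ln(k₂/k₁) / (1/T₂ - 1/T₁) = -8.314 × -13.2233 / 1.389892e-03
Step 5: Eₐ = 7.9099e+04 J/mol = 79.1 kJ/mol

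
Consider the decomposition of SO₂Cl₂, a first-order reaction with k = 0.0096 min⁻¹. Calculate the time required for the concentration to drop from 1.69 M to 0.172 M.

238 min

Step 1: For first-order: t = ln([SO₂Cl₂]₀/[SO₂Cl₂])/k
Step 2: t = ln(1.69/0.172)/0.0096
Step 3: t = ln(9.826)/0.0096
Step 4: t = 2.285/0.0096 = 238 min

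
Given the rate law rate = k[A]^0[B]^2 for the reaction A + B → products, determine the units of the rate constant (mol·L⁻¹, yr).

(mol·L⁻¹)⁻¹·yr⁻¹

Step 1: Overall order = 0 + 2 = 2.
Step 2: rate has units mol·L⁻¹·yr⁻¹; [A]^0[B]^2 has units (mol·L⁻¹)^2.
Step 3: k = rate/([A]^0[B]^2), so units of k = (mol·L⁻¹)^(1-2)·yr⁻¹ = (mol·L⁻¹)⁻¹·yr⁻¹.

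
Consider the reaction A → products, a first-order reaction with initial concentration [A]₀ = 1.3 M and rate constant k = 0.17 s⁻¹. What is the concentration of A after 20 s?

0.04339 M

Step 1: For a first-order reaction: [A] = [A]₀ × e^(-kt)
Step 2: [A] = 1.3 × e^(-0.17 × 20)
Step 3: [A] = 1.3 × e^(-3.4)
Step 4: [A] = 1.3 × 0.0333733 = 0.04339 M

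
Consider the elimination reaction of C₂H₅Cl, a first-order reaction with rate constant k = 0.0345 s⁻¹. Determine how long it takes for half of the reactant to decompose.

20.09 s

Step 1: For a first-order reaction, t₁/₂ = ln(2)/k
Step 2: t₁/₂ = ln(2)/0.0345
Step 3: t₁/₂ = 0.6931/0.0345 = 20.09 s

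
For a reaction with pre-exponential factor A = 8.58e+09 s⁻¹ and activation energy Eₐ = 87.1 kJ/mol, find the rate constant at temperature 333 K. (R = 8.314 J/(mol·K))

1.86e-04 s⁻¹

Step 1: Use the Arrhenius equation: k = A × exp(-Eₐ/RT)
Step 2: Convert Eₐ to J/mol: 87.1 kJ/mol = 87100 J/mol
Step 3: Calculate the exponent: -Eₐ/(RT) = -87100/(8.314 × 333) = -31.46038
Step 4: k = 8.58e+09 × exp(-31.46038)
Step 5: k = 8.58e+09 × 2.17235e-14 = 1.8639e-04 s⁻¹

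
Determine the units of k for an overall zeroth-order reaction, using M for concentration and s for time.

M·s⁻¹

Step 1: For overall order n, rate = k × (concentration)^n.
Step 2: Rate has units M·s⁻¹; concentration term has units M^0.
Step 3: k = rate / (concentration)^n, so units of k = M^(1-0)·s⁻¹ = M·s⁻¹.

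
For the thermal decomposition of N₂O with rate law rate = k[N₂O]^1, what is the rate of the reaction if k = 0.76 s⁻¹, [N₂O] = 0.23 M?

0.1748 M/s

Step 1: Identify the rate law: rate = k[N₂O]^1
Step 2: Substitute values: rate = 0.76 × (0.23)^1
Step 3: Calculate: rate = 0.76 × 0.23 = 0.1748 M/s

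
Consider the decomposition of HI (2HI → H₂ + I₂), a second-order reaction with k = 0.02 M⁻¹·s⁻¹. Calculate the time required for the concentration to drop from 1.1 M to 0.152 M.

283.5 s

Step 1: For second-order: t = (1/[HI] - 1/[HI]₀)/k
Step 2: t = (1/0.152 - 1/1.1)/0.02
Step 3: t = (6.579 - 0.9091)/0.02
Step 4: t = 5.67/0.02 = 283.5 s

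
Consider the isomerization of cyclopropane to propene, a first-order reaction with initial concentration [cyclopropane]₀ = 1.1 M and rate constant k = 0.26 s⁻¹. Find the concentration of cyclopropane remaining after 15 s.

0.02227 M

Step 1: For a first-order reaction: [cyclopropane] = [cyclopropane]₀ × e^(-kt)
Step 2: [cyclopropane] = 1.1 × e^(-0.26 × 15)
Step 3: [cyclopropane] = 1.1 × e^(-3.9)
Step 4: [cyclopropane] = 1.1 × 0.0202419 = 0.02227 M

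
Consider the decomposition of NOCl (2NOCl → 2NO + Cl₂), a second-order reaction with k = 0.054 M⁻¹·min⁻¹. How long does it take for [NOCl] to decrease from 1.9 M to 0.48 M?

28.83 min

Step 1: For second-order: t = (1/[NOCl] - 1/[NOCl]₀)/k
Step 2: t = (1/0.48 - 1/1.9)/0.054
Step 3: t = (2.083 - 0.5263)/0.054
Step 4: t = 1.557/0.054 = 28.83 min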